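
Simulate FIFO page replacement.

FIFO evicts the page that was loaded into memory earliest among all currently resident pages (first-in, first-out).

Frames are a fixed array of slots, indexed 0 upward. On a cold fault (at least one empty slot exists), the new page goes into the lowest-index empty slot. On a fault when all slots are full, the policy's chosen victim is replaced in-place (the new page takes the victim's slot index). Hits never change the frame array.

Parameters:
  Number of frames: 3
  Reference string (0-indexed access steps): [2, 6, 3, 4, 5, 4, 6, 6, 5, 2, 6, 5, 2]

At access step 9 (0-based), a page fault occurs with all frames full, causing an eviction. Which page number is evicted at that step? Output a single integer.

Answer: 4

Derivation:
Step 0: ref 2 -> FAULT, frames=[2,-,-]
Step 1: ref 6 -> FAULT, frames=[2,6,-]
Step 2: ref 3 -> FAULT, frames=[2,6,3]
Step 3: ref 4 -> FAULT, evict 2, frames=[4,6,3]
Step 4: ref 5 -> FAULT, evict 6, frames=[4,5,3]
Step 5: ref 4 -> HIT, frames=[4,5,3]
Step 6: ref 6 -> FAULT, evict 3, frames=[4,5,6]
Step 7: ref 6 -> HIT, frames=[4,5,6]
Step 8: ref 5 -> HIT, frames=[4,5,6]
Step 9: ref 2 -> FAULT, evict 4, frames=[2,5,6]
At step 9: evicted page 4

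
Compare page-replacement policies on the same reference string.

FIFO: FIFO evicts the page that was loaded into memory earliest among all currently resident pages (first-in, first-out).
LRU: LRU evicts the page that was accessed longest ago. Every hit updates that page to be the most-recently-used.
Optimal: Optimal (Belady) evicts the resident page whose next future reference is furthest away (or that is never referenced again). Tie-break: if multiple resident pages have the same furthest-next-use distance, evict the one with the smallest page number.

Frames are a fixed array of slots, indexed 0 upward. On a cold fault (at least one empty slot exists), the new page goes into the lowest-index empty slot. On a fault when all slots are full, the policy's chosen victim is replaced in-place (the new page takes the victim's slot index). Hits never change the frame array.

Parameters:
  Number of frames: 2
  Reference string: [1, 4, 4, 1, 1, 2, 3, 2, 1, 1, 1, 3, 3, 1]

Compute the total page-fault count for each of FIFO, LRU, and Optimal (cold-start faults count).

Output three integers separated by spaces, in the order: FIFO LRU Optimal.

--- FIFO ---
  step 0: ref 1 -> FAULT, frames=[1,-] (faults so far: 1)
  step 1: ref 4 -> FAULT, frames=[1,4] (faults so far: 2)
  step 2: ref 4 -> HIT, frames=[1,4] (faults so far: 2)
  step 3: ref 1 -> HIT, frames=[1,4] (faults so far: 2)
  step 4: ref 1 -> HIT, frames=[1,4] (faults so far: 2)
  step 5: ref 2 -> FAULT, evict 1, frames=[2,4] (faults so far: 3)
  step 6: ref 3 -> FAULT, evict 4, frames=[2,3] (faults so far: 4)
  step 7: ref 2 -> HIT, frames=[2,3] (faults so far: 4)
  step 8: ref 1 -> FAULT, evict 2, frames=[1,3] (faults so far: 5)
  step 9: ref 1 -> HIT, frames=[1,3] (faults so far: 5)
  step 10: ref 1 -> HIT, frames=[1,3] (faults so far: 5)
  step 11: ref 3 -> HIT, frames=[1,3] (faults so far: 5)
  step 12: ref 3 -> HIT, frames=[1,3] (faults so far: 5)
  step 13: ref 1 -> HIT, frames=[1,3] (faults so far: 5)
  FIFO total faults: 5
--- LRU ---
  step 0: ref 1 -> FAULT, frames=[1,-] (faults so far: 1)
  step 1: ref 4 -> FAULT, frames=[1,4] (faults so far: 2)
  step 2: ref 4 -> HIT, frames=[1,4] (faults so far: 2)
  step 3: ref 1 -> HIT, frames=[1,4] (faults so far: 2)
  step 4: ref 1 -> HIT, frames=[1,4] (faults so far: 2)
  step 5: ref 2 -> FAULT, evict 4, frames=[1,2] (faults so far: 3)
  step 6: ref 3 -> FAULT, evict 1, frames=[3,2] (faults so far: 4)
  step 7: ref 2 -> HIT, frames=[3,2] (faults so far: 4)
  step 8: ref 1 -> FAULT, evict 3, frames=[1,2] (faults so far: 5)
  step 9: ref 1 -> HIT, frames=[1,2] (faults so far: 5)
  step 10: ref 1 -> HIT, frames=[1,2] (faults so far: 5)
  step 11: ref 3 -> FAULT, evict 2, frames=[1,3] (faults so far: 6)
  step 12: ref 3 -> HIT, frames=[1,3] (faults so far: 6)
  step 13: ref 1 -> HIT, frames=[1,3] (faults so far: 6)
  LRU total faults: 6
--- Optimal ---
  step 0: ref 1 -> FAULT, frames=[1,-] (faults so far: 1)
  step 1: ref 4 -> FAULT, frames=[1,4] (faults so far: 2)
  step 2: ref 4 -> HIT, frames=[1,4] (faults so far: 2)
  step 3: ref 1 -> HIT, frames=[1,4] (faults so far: 2)
  step 4: ref 1 -> HIT, frames=[1,4] (faults so far: 2)
  step 5: ref 2 -> FAULT, evict 4, frames=[1,2] (faults so far: 3)
  step 6: ref 3 -> FAULT, evict 1, frames=[3,2] (faults so far: 4)
  step 7: ref 2 -> HIT, frames=[3,2] (faults so far: 4)
  step 8: ref 1 -> FAULT, evict 2, frames=[3,1] (faults so far: 5)
  step 9: ref 1 -> HIT, frames=[3,1] (faults so far: 5)
  step 10: ref 1 -> HIT, frames=[3,1] (faults so far: 5)
  step 11: ref 3 -> HIT, frames=[3,1] (faults so far: 5)
  step 12: ref 3 -> HIT, frames=[3,1] (faults so far: 5)
  step 13: ref 1 -> HIT, frames=[3,1] (faults so far: 5)
  Optimal total faults: 5

Answer: 5 6 5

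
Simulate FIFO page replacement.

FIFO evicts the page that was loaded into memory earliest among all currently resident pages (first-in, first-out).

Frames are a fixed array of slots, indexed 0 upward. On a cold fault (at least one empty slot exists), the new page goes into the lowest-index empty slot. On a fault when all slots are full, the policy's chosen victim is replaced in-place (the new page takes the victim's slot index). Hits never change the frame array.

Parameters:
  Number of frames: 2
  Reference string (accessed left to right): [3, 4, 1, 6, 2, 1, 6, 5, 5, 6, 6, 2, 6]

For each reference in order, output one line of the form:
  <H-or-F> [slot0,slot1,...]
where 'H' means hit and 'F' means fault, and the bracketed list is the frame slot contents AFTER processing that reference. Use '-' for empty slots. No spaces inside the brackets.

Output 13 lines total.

F [3,-]
F [3,4]
F [1,4]
F [1,6]
F [2,6]
F [2,1]
F [6,1]
F [6,5]
H [6,5]
H [6,5]
H [6,5]
F [2,5]
F [2,6]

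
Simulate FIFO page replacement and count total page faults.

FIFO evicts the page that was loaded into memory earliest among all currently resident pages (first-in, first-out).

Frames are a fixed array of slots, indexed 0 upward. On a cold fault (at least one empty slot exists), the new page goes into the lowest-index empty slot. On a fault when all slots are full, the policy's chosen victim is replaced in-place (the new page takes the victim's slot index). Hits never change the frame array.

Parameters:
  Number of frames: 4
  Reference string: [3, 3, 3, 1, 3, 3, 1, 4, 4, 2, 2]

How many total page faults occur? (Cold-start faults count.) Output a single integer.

Answer: 4

Derivation:
Step 0: ref 3 → FAULT, frames=[3,-,-,-]
Step 1: ref 3 → HIT, frames=[3,-,-,-]
Step 2: ref 3 → HIT, frames=[3,-,-,-]
Step 3: ref 1 → FAULT, frames=[3,1,-,-]
Step 4: ref 3 → HIT, frames=[3,1,-,-]
Step 5: ref 3 → HIT, frames=[3,1,-,-]
Step 6: ref 1 → HIT, frames=[3,1,-,-]
Step 7: ref 4 → FAULT, frames=[3,1,4,-]
Step 8: ref 4 → HIT, frames=[3,1,4,-]
Step 9: ref 2 → FAULT, frames=[3,1,4,2]
Step 10: ref 2 → HIT, frames=[3,1,4,2]
Total faults: 4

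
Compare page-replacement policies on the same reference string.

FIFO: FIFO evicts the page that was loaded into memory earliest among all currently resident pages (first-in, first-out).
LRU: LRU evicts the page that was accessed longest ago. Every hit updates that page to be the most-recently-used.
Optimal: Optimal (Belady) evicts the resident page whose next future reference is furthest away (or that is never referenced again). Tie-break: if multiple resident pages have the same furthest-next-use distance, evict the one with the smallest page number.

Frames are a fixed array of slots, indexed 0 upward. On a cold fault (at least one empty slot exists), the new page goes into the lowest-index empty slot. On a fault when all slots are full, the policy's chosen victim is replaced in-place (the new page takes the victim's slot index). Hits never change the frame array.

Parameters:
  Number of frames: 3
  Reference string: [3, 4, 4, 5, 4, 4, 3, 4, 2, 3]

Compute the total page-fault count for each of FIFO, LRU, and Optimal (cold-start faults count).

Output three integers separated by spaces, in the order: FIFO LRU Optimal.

--- FIFO ---
  step 0: ref 3 -> FAULT, frames=[3,-,-] (faults so far: 1)
  step 1: ref 4 -> FAULT, frames=[3,4,-] (faults so far: 2)
  step 2: ref 4 -> HIT, frames=[3,4,-] (faults so far: 2)
  step 3: ref 5 -> FAULT, frames=[3,4,5] (faults so far: 3)
  step 4: ref 4 -> HIT, frames=[3,4,5] (faults so far: 3)
  step 5: ref 4 -> HIT, frames=[3,4,5] (faults so far: 3)
  step 6: ref 3 -> HIT, frames=[3,4,5] (faults so far: 3)
  step 7: ref 4 -> HIT, frames=[3,4,5] (faults so far: 3)
  step 8: ref 2 -> FAULT, evict 3, frames=[2,4,5] (faults so far: 4)
  step 9: ref 3 -> FAULT, evict 4, frames=[2,3,5] (faults so far: 5)
  FIFO total faults: 5
--- LRU ---
  step 0: ref 3 -> FAULT, frames=[3,-,-] (faults so far: 1)
  step 1: ref 4 -> FAULT, frames=[3,4,-] (faults so far: 2)
  step 2: ref 4 -> HIT, frames=[3,4,-] (faults so far: 2)
  step 3: ref 5 -> FAULT, frames=[3,4,5] (faults so far: 3)
  step 4: ref 4 -> HIT, frames=[3,4,5] (faults so far: 3)
  step 5: ref 4 -> HIT, frames=[3,4,5] (faults so far: 3)
  step 6: ref 3 -> HIT, frames=[3,4,5] (faults so far: 3)
  step 7: ref 4 -> HIT, frames=[3,4,5] (faults so far: 3)
  step 8: ref 2 -> FAULT, evict 5, frames=[3,4,2] (faults so far: 4)
  step 9: ref 3 -> HIT, frames=[3,4,2] (faults so far: 4)
  LRU total faults: 4
--- Optimal ---
  step 0: ref 3 -> FAULT, frames=[3,-,-] (faults so far: 1)
  step 1: ref 4 -> FAULT, frames=[3,4,-] (faults so far: 2)
  step 2: ref 4 -> HIT, frames=[3,4,-] (faults so far: 2)
  step 3: ref 5 -> FAULT, frames=[3,4,5] (faults so far: 3)
  step 4: ref 4 -> HIT, frames=[3,4,5] (faults so far: 3)
  step 5: ref 4 -> HIT, frames=[3,4,5] (faults so far: 3)
  step 6: ref 3 -> HIT, frames=[3,4,5] (faults so far: 3)
  step 7: ref 4 -> HIT, frames=[3,4,5] (faults so far: 3)
  step 8: ref 2 -> FAULT, evict 4, frames=[3,2,5] (faults so far: 4)
  step 9: ref 3 -> HIT, frames=[3,2,5] (faults so far: 4)
  Optimal total faults: 4

Answer: 5 4 4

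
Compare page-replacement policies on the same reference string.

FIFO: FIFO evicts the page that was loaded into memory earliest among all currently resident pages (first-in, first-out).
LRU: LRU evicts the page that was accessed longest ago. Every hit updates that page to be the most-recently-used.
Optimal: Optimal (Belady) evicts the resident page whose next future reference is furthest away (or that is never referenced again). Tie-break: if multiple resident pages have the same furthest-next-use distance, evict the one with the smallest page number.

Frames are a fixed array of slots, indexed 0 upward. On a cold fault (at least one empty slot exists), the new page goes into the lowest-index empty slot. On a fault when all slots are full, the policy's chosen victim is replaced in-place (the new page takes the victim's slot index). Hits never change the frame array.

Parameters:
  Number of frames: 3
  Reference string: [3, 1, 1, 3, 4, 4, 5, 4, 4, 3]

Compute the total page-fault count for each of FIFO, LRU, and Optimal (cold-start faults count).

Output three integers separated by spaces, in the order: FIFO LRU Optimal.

Answer: 5 4 4

Derivation:
--- FIFO ---
  step 0: ref 3 -> FAULT, frames=[3,-,-] (faults so far: 1)
  step 1: ref 1 -> FAULT, frames=[3,1,-] (faults so far: 2)
  step 2: ref 1 -> HIT, frames=[3,1,-] (faults so far: 2)
  step 3: ref 3 -> HIT, frames=[3,1,-] (faults so far: 2)
  step 4: ref 4 -> FAULT, frames=[3,1,4] (faults so far: 3)
  step 5: ref 4 -> HIT, frames=[3,1,4] (faults so far: 3)
  step 6: ref 5 -> FAULT, evict 3, frames=[5,1,4] (faults so far: 4)
  step 7: ref 4 -> HIT, frames=[5,1,4] (faults so far: 4)
  step 8: ref 4 -> HIT, frames=[5,1,4] (faults so far: 4)
  step 9: ref 3 -> FAULT, evict 1, frames=[5,3,4] (faults so far: 5)
  FIFO total faults: 5
--- LRU ---
  step 0: ref 3 -> FAULT, frames=[3,-,-] (faults so far: 1)
  step 1: ref 1 -> FAULT, frames=[3,1,-] (faults so far: 2)
  step 2: ref 1 -> HIT, frames=[3,1,-] (faults so far: 2)
  step 3: ref 3 -> HIT, frames=[3,1,-] (faults so far: 2)
  step 4: ref 4 -> FAULT, frames=[3,1,4] (faults so far: 3)
  step 5: ref 4 -> HIT, frames=[3,1,4] (faults so far: 3)
  step 6: ref 5 -> FAULT, evict 1, frames=[3,5,4] (faults so far: 4)
  step 7: ref 4 -> HIT, frames=[3,5,4] (faults so far: 4)
  step 8: ref 4 -> HIT, frames=[3,5,4] (faults so far: 4)
  step 9: ref 3 -> HIT, frames=[3,5,4] (faults so far: 4)
  LRU total faults: 4
--- Optimal ---
  step 0: ref 3 -> FAULT, frames=[3,-,-] (faults so far: 1)
  step 1: ref 1 -> FAULT, frames=[3,1,-] (faults so far: 2)
  step 2: ref 1 -> HIT, frames=[3,1,-] (faults so far: 2)
  step 3: ref 3 -> HIT, frames=[3,1,-] (faults so far: 2)
  step 4: ref 4 -> FAULT, frames=[3,1,4] (faults so far: 3)
  step 5: ref 4 -> HIT, frames=[3,1,4] (faults so far: 3)
  step 6: ref 5 -> FAULT, evict 1, frames=[3,5,4] (faults so far: 4)
  step 7: ref 4 -> HIT, frames=[3,5,4] (faults so far: 4)
  step 8: ref 4 -> HIT, frames=[3,5,4] (faults so far: 4)
  step 9: ref 3 -> HIT, frames=[3,5,4] (faults so far: 4)
  Optimal total faults: 4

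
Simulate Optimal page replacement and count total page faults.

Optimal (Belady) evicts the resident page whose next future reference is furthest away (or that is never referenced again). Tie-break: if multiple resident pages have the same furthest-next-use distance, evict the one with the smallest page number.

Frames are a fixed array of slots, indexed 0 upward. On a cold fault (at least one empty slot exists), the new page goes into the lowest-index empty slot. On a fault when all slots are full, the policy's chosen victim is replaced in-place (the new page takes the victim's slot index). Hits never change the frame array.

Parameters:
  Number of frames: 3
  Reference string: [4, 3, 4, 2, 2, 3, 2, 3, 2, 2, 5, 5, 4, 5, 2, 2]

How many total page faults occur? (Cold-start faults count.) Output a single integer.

Answer: 4

Derivation:
Step 0: ref 4 → FAULT, frames=[4,-,-]
Step 1: ref 3 → FAULT, frames=[4,3,-]
Step 2: ref 4 → HIT, frames=[4,3,-]
Step 3: ref 2 → FAULT, frames=[4,3,2]
Step 4: ref 2 → HIT, frames=[4,3,2]
Step 5: ref 3 → HIT, frames=[4,3,2]
Step 6: ref 2 → HIT, frames=[4,3,2]
Step 7: ref 3 → HIT, frames=[4,3,2]
Step 8: ref 2 → HIT, frames=[4,3,2]
Step 9: ref 2 → HIT, frames=[4,3,2]
Step 10: ref 5 → FAULT (evict 3), frames=[4,5,2]
Step 11: ref 5 → HIT, frames=[4,5,2]
Step 12: ref 4 → HIT, frames=[4,5,2]
Step 13: ref 5 → HIT, frames=[4,5,2]
Step 14: ref 2 → HIT, frames=[4,5,2]
Step 15: ref 2 → HIT, frames=[4,5,2]
Total faults: 4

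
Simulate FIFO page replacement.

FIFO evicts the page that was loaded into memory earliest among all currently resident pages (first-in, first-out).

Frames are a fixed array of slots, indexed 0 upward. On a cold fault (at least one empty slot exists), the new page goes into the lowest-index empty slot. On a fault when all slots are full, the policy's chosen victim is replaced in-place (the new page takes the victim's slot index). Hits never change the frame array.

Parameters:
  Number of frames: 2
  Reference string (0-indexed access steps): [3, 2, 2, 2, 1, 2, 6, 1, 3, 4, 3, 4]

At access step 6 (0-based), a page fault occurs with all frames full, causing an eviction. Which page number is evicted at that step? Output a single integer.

Answer: 2

Derivation:
Step 0: ref 3 -> FAULT, frames=[3,-]
Step 1: ref 2 -> FAULT, frames=[3,2]
Step 2: ref 2 -> HIT, frames=[3,2]
Step 3: ref 2 -> HIT, frames=[3,2]
Step 4: ref 1 -> FAULT, evict 3, frames=[1,2]
Step 5: ref 2 -> HIT, frames=[1,2]
Step 6: ref 6 -> FAULT, evict 2, frames=[1,6]
At step 6: evicted page 2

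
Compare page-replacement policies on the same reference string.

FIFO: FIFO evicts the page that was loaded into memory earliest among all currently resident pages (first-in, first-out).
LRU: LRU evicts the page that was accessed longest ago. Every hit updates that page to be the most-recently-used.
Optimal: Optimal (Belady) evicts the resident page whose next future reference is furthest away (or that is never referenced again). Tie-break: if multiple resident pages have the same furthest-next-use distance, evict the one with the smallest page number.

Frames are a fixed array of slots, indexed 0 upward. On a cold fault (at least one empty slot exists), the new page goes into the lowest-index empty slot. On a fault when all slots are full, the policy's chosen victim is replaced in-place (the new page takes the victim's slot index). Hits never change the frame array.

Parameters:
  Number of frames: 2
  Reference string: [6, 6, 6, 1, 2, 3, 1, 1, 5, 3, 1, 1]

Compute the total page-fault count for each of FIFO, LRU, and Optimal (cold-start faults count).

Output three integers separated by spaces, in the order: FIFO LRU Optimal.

--- FIFO ---
  step 0: ref 6 -> FAULT, frames=[6,-] (faults so far: 1)
  step 1: ref 6 -> HIT, frames=[6,-] (faults so far: 1)
  step 2: ref 6 -> HIT, frames=[6,-] (faults so far: 1)
  step 3: ref 1 -> FAULT, frames=[6,1] (faults so far: 2)
  step 4: ref 2 -> FAULT, evict 6, frames=[2,1] (faults so far: 3)
  step 5: ref 3 -> FAULT, evict 1, frames=[2,3] (faults so far: 4)
  step 6: ref 1 -> FAULT, evict 2, frames=[1,3] (faults so far: 5)
  step 7: ref 1 -> HIT, frames=[1,3] (faults so far: 5)
  step 8: ref 5 -> FAULT, evict 3, frames=[1,5] (faults so far: 6)
  step 9: ref 3 -> FAULT, evict 1, frames=[3,5] (faults so far: 7)
  step 10: ref 1 -> FAULT, evict 5, frames=[3,1] (faults so far: 8)
  step 11: ref 1 -> HIT, frames=[3,1] (faults so far: 8)
  FIFO total faults: 8
--- LRU ---
  step 0: ref 6 -> FAULT, frames=[6,-] (faults so far: 1)
  step 1: ref 6 -> HIT, frames=[6,-] (faults so far: 1)
  step 2: ref 6 -> HIT, frames=[6,-] (faults so far: 1)
  step 3: ref 1 -> FAULT, frames=[6,1] (faults so far: 2)
  step 4: ref 2 -> FAULT, evict 6, frames=[2,1] (faults so far: 3)
  step 5: ref 3 -> FAULT, evict 1, frames=[2,3] (faults so far: 4)
  step 6: ref 1 -> FAULT, evict 2, frames=[1,3] (faults so far: 5)
  step 7: ref 1 -> HIT, frames=[1,3] (faults so far: 5)
  step 8: ref 5 -> FAULT, evict 3, frames=[1,5] (faults so far: 6)
  step 9: ref 3 -> FAULT, evict 1, frames=[3,5] (faults so far: 7)
  step 10: ref 1 -> FAULT, evict 5, frames=[3,1] (faults so far: 8)
  step 11: ref 1 -> HIT, frames=[3,1] (faults so far: 8)
  LRU total faults: 8
--- Optimal ---
  step 0: ref 6 -> FAULT, frames=[6,-] (faults so far: 1)
  step 1: ref 6 -> HIT, frames=[6,-] (faults so far: 1)
  step 2: ref 6 -> HIT, frames=[6,-] (faults so far: 1)
  step 3: ref 1 -> FAULT, frames=[6,1] (faults so far: 2)
  step 4: ref 2 -> FAULT, evict 6, frames=[2,1] (faults so far: 3)
  step 5: ref 3 -> FAULT, evict 2, frames=[3,1] (faults so far: 4)
  step 6: ref 1 -> HIT, frames=[3,1] (faults so far: 4)
  step 7: ref 1 -> HIT, frames=[3,1] (faults so far: 4)
  step 8: ref 5 -> FAULT, evict 1, frames=[3,5] (faults so far: 5)
  step 9: ref 3 -> HIT, frames=[3,5] (faults so far: 5)
  step 10: ref 1 -> FAULT, evict 3, frames=[1,5] (faults so far: 6)
  step 11: ref 1 -> HIT, frames=[1,5] (faults so far: 6)
  Optimal total faults: 6

Answer: 8 8 6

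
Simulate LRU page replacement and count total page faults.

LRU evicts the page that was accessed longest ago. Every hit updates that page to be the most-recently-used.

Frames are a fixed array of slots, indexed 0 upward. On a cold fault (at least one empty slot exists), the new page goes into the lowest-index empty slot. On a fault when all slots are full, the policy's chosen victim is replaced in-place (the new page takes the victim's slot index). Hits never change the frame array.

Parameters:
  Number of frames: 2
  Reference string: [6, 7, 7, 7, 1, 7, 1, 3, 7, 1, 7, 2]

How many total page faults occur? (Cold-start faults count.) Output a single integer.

Step 0: ref 6 → FAULT, frames=[6,-]
Step 1: ref 7 → FAULT, frames=[6,7]
Step 2: ref 7 → HIT, frames=[6,7]
Step 3: ref 7 → HIT, frames=[6,7]
Step 4: ref 1 → FAULT (evict 6), frames=[1,7]
Step 5: ref 7 → HIT, frames=[1,7]
Step 6: ref 1 → HIT, frames=[1,7]
Step 7: ref 3 → FAULT (evict 7), frames=[1,3]
Step 8: ref 7 → FAULT (evict 1), frames=[7,3]
Step 9: ref 1 → FAULT (evict 3), frames=[7,1]
Step 10: ref 7 → HIT, frames=[7,1]
Step 11: ref 2 → FAULT (evict 1), frames=[7,2]
Total faults: 7

Answer: 7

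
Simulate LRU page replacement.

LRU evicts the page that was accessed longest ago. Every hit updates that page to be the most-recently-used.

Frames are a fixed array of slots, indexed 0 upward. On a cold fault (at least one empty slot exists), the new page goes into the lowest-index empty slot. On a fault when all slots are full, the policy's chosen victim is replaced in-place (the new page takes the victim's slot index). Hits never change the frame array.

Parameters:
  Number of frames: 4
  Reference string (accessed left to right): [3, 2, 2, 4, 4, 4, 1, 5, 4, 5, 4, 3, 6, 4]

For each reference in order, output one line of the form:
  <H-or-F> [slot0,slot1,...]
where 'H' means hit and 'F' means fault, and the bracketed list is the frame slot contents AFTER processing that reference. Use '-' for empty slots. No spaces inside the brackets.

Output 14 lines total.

F [3,-,-,-]
F [3,2,-,-]
H [3,2,-,-]
F [3,2,4,-]
H [3,2,4,-]
H [3,2,4,-]
F [3,2,4,1]
F [5,2,4,1]
H [5,2,4,1]
H [5,2,4,1]
H [5,2,4,1]
F [5,3,4,1]
F [5,3,4,6]
H [5,3,4,6]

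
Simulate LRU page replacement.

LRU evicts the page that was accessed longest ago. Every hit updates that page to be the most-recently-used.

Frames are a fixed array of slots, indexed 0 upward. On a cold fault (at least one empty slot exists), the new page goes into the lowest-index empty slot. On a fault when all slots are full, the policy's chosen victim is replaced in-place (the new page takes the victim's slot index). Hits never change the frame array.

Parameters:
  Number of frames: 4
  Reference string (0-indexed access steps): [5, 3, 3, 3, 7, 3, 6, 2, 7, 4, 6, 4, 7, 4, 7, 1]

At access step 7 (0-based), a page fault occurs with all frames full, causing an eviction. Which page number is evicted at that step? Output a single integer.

Answer: 5

Derivation:
Step 0: ref 5 -> FAULT, frames=[5,-,-,-]
Step 1: ref 3 -> FAULT, frames=[5,3,-,-]
Step 2: ref 3 -> HIT, frames=[5,3,-,-]
Step 3: ref 3 -> HIT, frames=[5,3,-,-]
Step 4: ref 7 -> FAULT, frames=[5,3,7,-]
Step 5: ref 3 -> HIT, frames=[5,3,7,-]
Step 6: ref 6 -> FAULT, frames=[5,3,7,6]
Step 7: ref 2 -> FAULT, evict 5, frames=[2,3,7,6]
At step 7: evicted page 5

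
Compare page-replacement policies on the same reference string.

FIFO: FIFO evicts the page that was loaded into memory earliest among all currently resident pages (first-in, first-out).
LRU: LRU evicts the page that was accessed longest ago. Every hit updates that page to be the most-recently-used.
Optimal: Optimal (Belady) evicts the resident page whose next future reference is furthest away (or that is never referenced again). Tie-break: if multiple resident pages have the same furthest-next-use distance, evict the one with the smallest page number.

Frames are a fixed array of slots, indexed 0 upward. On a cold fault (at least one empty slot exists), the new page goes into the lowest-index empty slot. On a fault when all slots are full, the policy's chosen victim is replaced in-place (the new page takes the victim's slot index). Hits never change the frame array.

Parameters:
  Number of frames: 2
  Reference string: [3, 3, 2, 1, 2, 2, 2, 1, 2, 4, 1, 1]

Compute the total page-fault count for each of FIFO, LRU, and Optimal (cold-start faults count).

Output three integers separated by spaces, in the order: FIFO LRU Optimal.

Answer: 4 5 4

Derivation:
--- FIFO ---
  step 0: ref 3 -> FAULT, frames=[3,-] (faults so far: 1)
  step 1: ref 3 -> HIT, frames=[3,-] (faults so far: 1)
  step 2: ref 2 -> FAULT, frames=[3,2] (faults so far: 2)
  step 3: ref 1 -> FAULT, evict 3, frames=[1,2] (faults so far: 3)
  step 4: ref 2 -> HIT, frames=[1,2] (faults so far: 3)
  step 5: ref 2 -> HIT, frames=[1,2] (faults so far: 3)
  step 6: ref 2 -> HIT, frames=[1,2] (faults so far: 3)
  step 7: ref 1 -> HIT, frames=[1,2] (faults so far: 3)
  step 8: ref 2 -> HIT, frames=[1,2] (faults so far: 3)
  step 9: ref 4 -> FAULT, evict 2, frames=[1,4] (faults so far: 4)
  step 10: ref 1 -> HIT, frames=[1,4] (faults so far: 4)
  step 11: ref 1 -> HIT, frames=[1,4] (faults so far: 4)
  FIFO total faults: 4
--- LRU ---
  step 0: ref 3 -> FAULT, frames=[3,-] (faults so far: 1)
  step 1: ref 3 -> HIT, frames=[3,-] (faults so far: 1)
  step 2: ref 2 -> FAULT, frames=[3,2] (faults so far: 2)
  step 3: ref 1 -> FAULT, evict 3, frames=[1,2] (faults so far: 3)
  step 4: ref 2 -> HIT, frames=[1,2] (faults so far: 3)
  step 5: ref 2 -> HIT, frames=[1,2] (faults so far: 3)
  step 6: ref 2 -> HIT, frames=[1,2] (faults so far: 3)
  step 7: ref 1 -> HIT, frames=[1,2] (faults so far: 3)
  step 8: ref 2 -> HIT, frames=[1,2] (faults so far: 3)
  step 9: ref 4 -> FAULT, evict 1, frames=[4,2] (faults so far: 4)
  step 10: ref 1 -> FAULT, evict 2, frames=[4,1] (faults so far: 5)
  step 11: ref 1 -> HIT, frames=[4,1] (faults so far: 5)
  LRU total faults: 5
--- Optimal ---
  step 0: ref 3 -> FAULT, frames=[3,-] (faults so far: 1)
  step 1: ref 3 -> HIT, frames=[3,-] (faults so far: 1)
  step 2: ref 2 -> FAULT, frames=[3,2] (faults so far: 2)
  step 3: ref 1 -> FAULT, evict 3, frames=[1,2] (faults so far: 3)
  step 4: ref 2 -> HIT, frames=[1,2] (faults so far: 3)
  step 5: ref 2 -> HIT, frames=[1,2] (faults so far: 3)
  step 6: ref 2 -> HIT, frames=[1,2] (faults so far: 3)
  step 7: ref 1 -> HIT, frames=[1,2] (faults so far: 3)
  step 8: ref 2 -> HIT, frames=[1,2] (faults so far: 3)
  step 9: ref 4 -> FAULT, evict 2, frames=[1,4] (faults so far: 4)
  step 10: ref 1 -> HIT, frames=[1,4] (faults so far: 4)
  step 11: ref 1 -> HIT, frames=[1,4] (faults so far: 4)
  Optimal total faults: 4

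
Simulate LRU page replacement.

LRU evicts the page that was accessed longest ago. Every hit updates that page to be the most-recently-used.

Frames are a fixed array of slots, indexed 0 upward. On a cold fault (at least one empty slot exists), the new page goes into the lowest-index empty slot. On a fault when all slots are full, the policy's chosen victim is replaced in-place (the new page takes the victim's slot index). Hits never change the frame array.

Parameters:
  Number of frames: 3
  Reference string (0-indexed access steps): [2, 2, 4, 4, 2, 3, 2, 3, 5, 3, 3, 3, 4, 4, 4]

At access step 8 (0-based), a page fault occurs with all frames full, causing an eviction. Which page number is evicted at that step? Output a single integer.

Step 0: ref 2 -> FAULT, frames=[2,-,-]
Step 1: ref 2 -> HIT, frames=[2,-,-]
Step 2: ref 4 -> FAULT, frames=[2,4,-]
Step 3: ref 4 -> HIT, frames=[2,4,-]
Step 4: ref 2 -> HIT, frames=[2,4,-]
Step 5: ref 3 -> FAULT, frames=[2,4,3]
Step 6: ref 2 -> HIT, frames=[2,4,3]
Step 7: ref 3 -> HIT, frames=[2,4,3]
Step 8: ref 5 -> FAULT, evict 4, frames=[2,5,3]
At step 8: evicted page 4

Answer: 4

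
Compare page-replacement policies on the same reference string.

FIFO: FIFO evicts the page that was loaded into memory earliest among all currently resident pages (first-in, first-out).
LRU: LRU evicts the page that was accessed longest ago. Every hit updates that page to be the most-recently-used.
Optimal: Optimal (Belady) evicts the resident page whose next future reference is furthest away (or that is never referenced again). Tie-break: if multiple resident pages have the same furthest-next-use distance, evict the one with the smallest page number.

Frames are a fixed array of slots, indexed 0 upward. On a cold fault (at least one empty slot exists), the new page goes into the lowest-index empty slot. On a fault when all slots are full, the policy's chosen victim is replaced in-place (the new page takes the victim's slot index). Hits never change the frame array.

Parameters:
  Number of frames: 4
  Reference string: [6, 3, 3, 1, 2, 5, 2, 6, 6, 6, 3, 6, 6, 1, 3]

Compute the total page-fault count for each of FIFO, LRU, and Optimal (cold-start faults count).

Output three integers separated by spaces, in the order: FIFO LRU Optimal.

--- FIFO ---
  step 0: ref 6 -> FAULT, frames=[6,-,-,-] (faults so far: 1)
  step 1: ref 3 -> FAULT, frames=[6,3,-,-] (faults so far: 2)
  step 2: ref 3 -> HIT, frames=[6,3,-,-] (faults so far: 2)
  step 3: ref 1 -> FAULT, frames=[6,3,1,-] (faults so far: 3)
  step 4: ref 2 -> FAULT, frames=[6,3,1,2] (faults so far: 4)
  step 5: ref 5 -> FAULT, evict 6, frames=[5,3,1,2] (faults so far: 5)
  step 6: ref 2 -> HIT, frames=[5,3,1,2] (faults so far: 5)
  step 7: ref 6 -> FAULT, evict 3, frames=[5,6,1,2] (faults so far: 6)
  step 8: ref 6 -> HIT, frames=[5,6,1,2] (faults so far: 6)
  step 9: ref 6 -> HIT, frames=[5,6,1,2] (faults so far: 6)
  step 10: ref 3 -> FAULT, evict 1, frames=[5,6,3,2] (faults so far: 7)
  step 11: ref 6 -> HIT, frames=[5,6,3,2] (faults so far: 7)
  step 12: ref 6 -> HIT, frames=[5,6,3,2] (faults so far: 7)
  step 13: ref 1 -> FAULT, evict 2, frames=[5,6,3,1] (faults so far: 8)
  step 14: ref 3 -> HIT, frames=[5,6,3,1] (faults so far: 8)
  FIFO total faults: 8
--- LRU ---
  step 0: ref 6 -> FAULT, frames=[6,-,-,-] (faults so far: 1)
  step 1: ref 3 -> FAULT, frames=[6,3,-,-] (faults so far: 2)
  step 2: ref 3 -> HIT, frames=[6,3,-,-] (faults so far: 2)
  step 3: ref 1 -> FAULT, frames=[6,3,1,-] (faults so far: 3)
  step 4: ref 2 -> FAULT, frames=[6,3,1,2] (faults so far: 4)
  step 5: ref 5 -> FAULT, evict 6, frames=[5,3,1,2] (faults so far: 5)
  step 6: ref 2 -> HIT, frames=[5,3,1,2] (faults so far: 5)
  step 7: ref 6 -> FAULT, evict 3, frames=[5,6,1,2] (faults so far: 6)
  step 8: ref 6 -> HIT, frames=[5,6,1,2] (faults so far: 6)
  step 9: ref 6 -> HIT, frames=[5,6,1,2] (faults so far: 6)
  step 10: ref 3 -> FAULT, evict 1, frames=[5,6,3,2] (faults so far: 7)
  step 11: ref 6 -> HIT, frames=[5,6,3,2] (faults so far: 7)
  step 12: ref 6 -> HIT, frames=[5,6,3,2] (faults so far: 7)
  step 13: ref 1 -> FAULT, evict 5, frames=[1,6,3,2] (faults so far: 8)
  step 14: ref 3 -> HIT, frames=[1,6,3,2] (faults so far: 8)
  LRU total faults: 8
--- Optimal ---
  step 0: ref 6 -> FAULT, frames=[6,-,-,-] (faults so far: 1)
  step 1: ref 3 -> FAULT, frames=[6,3,-,-] (faults so far: 2)
  step 2: ref 3 -> HIT, frames=[6,3,-,-] (faults so far: 2)
  step 3: ref 1 -> FAULT, frames=[6,3,1,-] (faults so far: 3)
  step 4: ref 2 -> FAULT, frames=[6,3,1,2] (faults so far: 4)
  step 5: ref 5 -> FAULT, evict 1, frames=[6,3,5,2] (faults so far: 5)
  step 6: ref 2 -> HIT, frames=[6,3,5,2] (faults so far: 5)
  step 7: ref 6 -> HIT, frames=[6,3,5,2] (faults so far: 5)
  step 8: ref 6 -> HIT, frames=[6,3,5,2] (faults so far: 5)
  step 9: ref 6 -> HIT, frames=[6,3,5,2] (faults so far: 5)
  step 10: ref 3 -> HIT, frames=[6,3,5,2] (faults so far: 5)
  step 11: ref 6 -> HIT, frames=[6,3,5,2] (faults so far: 5)
  step 12: ref 6 -> HIT, frames=[6,3,5,2] (faults so far: 5)
  step 13: ref 1 -> FAULT, evict 2, frames=[6,3,5,1] (faults so far: 6)
  step 14: ref 3 -> HIT, frames=[6,3,5,1] (faults so far: 6)
  Optimal total faults: 6

Answer: 8 8 6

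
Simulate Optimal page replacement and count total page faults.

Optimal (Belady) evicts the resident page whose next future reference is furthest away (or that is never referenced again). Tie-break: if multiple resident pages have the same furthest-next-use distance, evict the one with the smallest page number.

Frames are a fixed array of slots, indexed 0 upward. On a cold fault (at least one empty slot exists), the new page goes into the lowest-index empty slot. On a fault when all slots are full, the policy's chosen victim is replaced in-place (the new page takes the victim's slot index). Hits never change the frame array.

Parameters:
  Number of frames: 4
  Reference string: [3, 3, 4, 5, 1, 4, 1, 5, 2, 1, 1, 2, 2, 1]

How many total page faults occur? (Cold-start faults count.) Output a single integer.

Step 0: ref 3 → FAULT, frames=[3,-,-,-]
Step 1: ref 3 → HIT, frames=[3,-,-,-]
Step 2: ref 4 → FAULT, frames=[3,4,-,-]
Step 3: ref 5 → FAULT, frames=[3,4,5,-]
Step 4: ref 1 → FAULT, frames=[3,4,5,1]
Step 5: ref 4 → HIT, frames=[3,4,5,1]
Step 6: ref 1 → HIT, frames=[3,4,5,1]
Step 7: ref 5 → HIT, frames=[3,4,5,1]
Step 8: ref 2 → FAULT (evict 3), frames=[2,4,5,1]
Step 9: ref 1 → HIT, frames=[2,4,5,1]
Step 10: ref 1 → HIT, frames=[2,4,5,1]
Step 11: ref 2 → HIT, frames=[2,4,5,1]
Step 12: ref 2 → HIT, frames=[2,4,5,1]
Step 13: ref 1 → HIT, frames=[2,4,5,1]
Total faults: 5

Answer: 5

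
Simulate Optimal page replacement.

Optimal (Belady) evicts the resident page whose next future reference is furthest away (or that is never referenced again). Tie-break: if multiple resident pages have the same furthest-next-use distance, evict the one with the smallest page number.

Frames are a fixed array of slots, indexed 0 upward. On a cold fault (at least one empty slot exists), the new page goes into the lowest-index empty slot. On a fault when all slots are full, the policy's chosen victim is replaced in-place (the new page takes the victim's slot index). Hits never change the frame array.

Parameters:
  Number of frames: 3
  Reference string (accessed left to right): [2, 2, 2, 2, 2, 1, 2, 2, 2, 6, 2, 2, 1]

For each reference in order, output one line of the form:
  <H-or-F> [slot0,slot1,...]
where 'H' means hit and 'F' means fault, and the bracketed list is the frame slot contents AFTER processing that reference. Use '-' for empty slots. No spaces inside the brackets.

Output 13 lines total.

F [2,-,-]
H [2,-,-]
H [2,-,-]
H [2,-,-]
H [2,-,-]
F [2,1,-]
H [2,1,-]
H [2,1,-]
H [2,1,-]
F [2,1,6]
H [2,1,6]
H [2,1,6]
H [2,1,6]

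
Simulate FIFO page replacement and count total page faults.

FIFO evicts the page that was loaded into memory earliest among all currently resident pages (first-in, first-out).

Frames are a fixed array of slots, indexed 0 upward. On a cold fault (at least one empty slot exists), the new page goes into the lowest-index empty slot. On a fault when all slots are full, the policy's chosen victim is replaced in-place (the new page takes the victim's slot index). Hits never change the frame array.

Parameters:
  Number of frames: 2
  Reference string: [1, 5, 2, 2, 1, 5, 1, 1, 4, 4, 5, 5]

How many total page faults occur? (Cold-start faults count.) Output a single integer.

Answer: 6

Derivation:
Step 0: ref 1 → FAULT, frames=[1,-]
Step 1: ref 5 → FAULT, frames=[1,5]
Step 2: ref 2 → FAULT (evict 1), frames=[2,5]
Step 3: ref 2 → HIT, frames=[2,5]
Step 4: ref 1 → FAULT (evict 5), frames=[2,1]
Step 5: ref 5 → FAULT (evict 2), frames=[5,1]
Step 6: ref 1 → HIT, frames=[5,1]
Step 7: ref 1 → HIT, frames=[5,1]
Step 8: ref 4 → FAULT (evict 1), frames=[5,4]
Step 9: ref 4 → HIT, frames=[5,4]
Step 10: ref 5 → HIT, frames=[5,4]
Step 11: ref 5 → HIT, frames=[5,4]
Total faults: 6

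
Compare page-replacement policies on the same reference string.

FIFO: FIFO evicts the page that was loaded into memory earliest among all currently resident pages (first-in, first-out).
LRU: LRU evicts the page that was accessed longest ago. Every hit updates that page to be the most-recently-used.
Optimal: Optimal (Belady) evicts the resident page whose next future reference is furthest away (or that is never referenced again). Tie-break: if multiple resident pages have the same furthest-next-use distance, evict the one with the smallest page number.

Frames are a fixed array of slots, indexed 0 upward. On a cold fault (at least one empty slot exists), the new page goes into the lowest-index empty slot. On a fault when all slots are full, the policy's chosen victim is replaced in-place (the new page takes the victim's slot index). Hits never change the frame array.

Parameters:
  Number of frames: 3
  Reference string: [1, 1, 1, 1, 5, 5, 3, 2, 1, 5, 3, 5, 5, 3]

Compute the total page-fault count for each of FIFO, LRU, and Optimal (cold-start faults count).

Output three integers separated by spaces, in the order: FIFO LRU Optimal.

--- FIFO ---
  step 0: ref 1 -> FAULT, frames=[1,-,-] (faults so far: 1)
  step 1: ref 1 -> HIT, frames=[1,-,-] (faults so far: 1)
  step 2: ref 1 -> HIT, frames=[1,-,-] (faults so far: 1)
  step 3: ref 1 -> HIT, frames=[1,-,-] (faults so far: 1)
  step 4: ref 5 -> FAULT, frames=[1,5,-] (faults so far: 2)
  step 5: ref 5 -> HIT, frames=[1,5,-] (faults so far: 2)
  step 6: ref 3 -> FAULT, frames=[1,5,3] (faults so far: 3)
  step 7: ref 2 -> FAULT, evict 1, frames=[2,5,3] (faults so far: 4)
  step 8: ref 1 -> FAULT, evict 5, frames=[2,1,3] (faults so far: 5)
  step 9: ref 5 -> FAULT, evict 3, frames=[2,1,5] (faults so far: 6)
  step 10: ref 3 -> FAULT, evict 2, frames=[3,1,5] (faults so far: 7)
  step 11: ref 5 -> HIT, frames=[3,1,5] (faults so far: 7)
  step 12: ref 5 -> HIT, frames=[3,1,5] (faults so far: 7)
  step 13: ref 3 -> HIT, frames=[3,1,5] (faults so far: 7)
  FIFO total faults: 7
--- LRU ---
  step 0: ref 1 -> FAULT, frames=[1,-,-] (faults so far: 1)
  step 1: ref 1 -> HIT, frames=[1,-,-] (faults so far: 1)
  step 2: ref 1 -> HIT, frames=[1,-,-] (faults so far: 1)
  step 3: ref 1 -> HIT, frames=[1,-,-] (faults so far: 1)
  step 4: ref 5 -> FAULT, frames=[1,5,-] (faults so far: 2)
  step 5: ref 5 -> HIT, frames=[1,5,-] (faults so far: 2)
  step 6: ref 3 -> FAULT, frames=[1,5,3] (faults so far: 3)
  step 7: ref 2 -> FAULT, evict 1, frames=[2,5,3] (faults so far: 4)
  step 8: ref 1 -> FAULT, evict 5, frames=[2,1,3] (faults so far: 5)
  step 9: ref 5 -> FAULT, evict 3, frames=[2,1,5] (faults so far: 6)
  step 10: ref 3 -> FAULT, evict 2, frames=[3,1,5] (faults so far: 7)
  step 11: ref 5 -> HIT, frames=[3,1,5] (faults so far: 7)
  step 12: ref 5 -> HIT, frames=[3,1,5] (faults so far: 7)
  step 13: ref 3 -> HIT, frames=[3,1,5] (faults so far: 7)
  LRU total faults: 7
--- Optimal ---
  step 0: ref 1 -> FAULT, frames=[1,-,-] (faults so far: 1)
  step 1: ref 1 -> HIT, frames=[1,-,-] (faults so far: 1)
  step 2: ref 1 -> HIT, frames=[1,-,-] (faults so far: 1)
  step 3: ref 1 -> HIT, frames=[1,-,-] (faults so far: 1)
  step 4: ref 5 -> FAULT, frames=[1,5,-] (faults so far: 2)
  step 5: ref 5 -> HIT, frames=[1,5,-] (faults so far: 2)
  step 6: ref 3 -> FAULT, frames=[1,5,3] (faults so far: 3)
  step 7: ref 2 -> FAULT, evict 3, frames=[1,5,2] (faults so far: 4)
  step 8: ref 1 -> HIT, frames=[1,5,2] (faults so far: 4)
  step 9: ref 5 -> HIT, frames=[1,5,2] (faults so far: 4)
  step 10: ref 3 -> FAULT, evict 1, frames=[3,5,2] (faults so far: 5)
  step 11: ref 5 -> HIT, frames=[3,5,2] (faults so far: 5)
  step 12: ref 5 -> HIT, frames=[3,5,2] (faults so far: 5)
  step 13: ref 3 -> HIT, frames=[3,5,2] (faults so far: 5)
  Optimal total faults: 5

Answer: 7 7 5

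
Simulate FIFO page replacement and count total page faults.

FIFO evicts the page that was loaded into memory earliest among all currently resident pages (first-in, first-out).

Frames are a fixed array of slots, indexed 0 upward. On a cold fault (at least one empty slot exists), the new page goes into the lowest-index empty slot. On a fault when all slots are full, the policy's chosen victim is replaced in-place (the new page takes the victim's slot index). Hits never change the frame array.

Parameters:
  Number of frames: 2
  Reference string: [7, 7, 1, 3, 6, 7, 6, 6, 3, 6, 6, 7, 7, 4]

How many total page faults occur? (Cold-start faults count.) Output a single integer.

Step 0: ref 7 → FAULT, frames=[7,-]
Step 1: ref 7 → HIT, frames=[7,-]
Step 2: ref 1 → FAULT, frames=[7,1]
Step 3: ref 3 → FAULT (evict 7), frames=[3,1]
Step 4: ref 6 → FAULT (evict 1), frames=[3,6]
Step 5: ref 7 → FAULT (evict 3), frames=[7,6]
Step 6: ref 6 → HIT, frames=[7,6]
Step 7: ref 6 → HIT, frames=[7,6]
Step 8: ref 3 → FAULT (evict 6), frames=[7,3]
Step 9: ref 6 → FAULT (evict 7), frames=[6,3]
Step 10: ref 6 → HIT, frames=[6,3]
Step 11: ref 7 → FAULT (evict 3), frames=[6,7]
Step 12: ref 7 → HIT, frames=[6,7]
Step 13: ref 4 → FAULT (evict 6), frames=[4,7]
Total faults: 9

Answer: 9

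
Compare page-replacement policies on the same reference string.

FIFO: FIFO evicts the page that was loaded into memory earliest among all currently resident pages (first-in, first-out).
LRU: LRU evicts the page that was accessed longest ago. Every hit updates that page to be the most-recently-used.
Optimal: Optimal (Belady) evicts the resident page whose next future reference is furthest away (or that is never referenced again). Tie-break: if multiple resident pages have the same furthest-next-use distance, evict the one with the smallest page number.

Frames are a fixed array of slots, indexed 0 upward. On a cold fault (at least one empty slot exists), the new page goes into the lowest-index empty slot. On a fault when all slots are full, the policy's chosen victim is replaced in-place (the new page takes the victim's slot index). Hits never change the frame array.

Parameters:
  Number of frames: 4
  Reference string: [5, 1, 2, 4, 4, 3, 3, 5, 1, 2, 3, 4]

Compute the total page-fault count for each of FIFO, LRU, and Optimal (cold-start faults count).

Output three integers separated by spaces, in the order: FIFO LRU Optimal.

Answer: 9 9 6

Derivation:
--- FIFO ---
  step 0: ref 5 -> FAULT, frames=[5,-,-,-] (faults so far: 1)
  step 1: ref 1 -> FAULT, frames=[5,1,-,-] (faults so far: 2)
  step 2: ref 2 -> FAULT, frames=[5,1,2,-] (faults so far: 3)
  step 3: ref 4 -> FAULT, frames=[5,1,2,4] (faults so far: 4)
  step 4: ref 4 -> HIT, frames=[5,1,2,4] (faults so far: 4)
  step 5: ref 3 -> FAULT, evict 5, frames=[3,1,2,4] (faults so far: 5)
  step 6: ref 3 -> HIT, frames=[3,1,2,4] (faults so far: 5)
  step 7: ref 5 -> FAULT, evict 1, frames=[3,5,2,4] (faults so far: 6)
  step 8: ref 1 -> FAULT, evict 2, frames=[3,5,1,4] (faults so far: 7)
  step 9: ref 2 -> FAULT, evict 4, frames=[3,5,1,2] (faults so far: 8)
  step 10: ref 3 -> HIT, frames=[3,5,1,2] (faults so far: 8)
  step 11: ref 4 -> FAULT, evict 3, frames=[4,5,1,2] (faults so far: 9)
  FIFO total faults: 9
--- LRU ---
  step 0: ref 5 -> FAULT, frames=[5,-,-,-] (faults so far: 1)
  step 1: ref 1 -> FAULT, frames=[5,1,-,-] (faults so far: 2)
  step 2: ref 2 -> FAULT, frames=[5,1,2,-] (faults so far: 3)
  step 3: ref 4 -> FAULT, frames=[5,1,2,4] (faults so far: 4)
  step 4: ref 4 -> HIT, frames=[5,1,2,4] (faults so far: 4)
  step 5: ref 3 -> FAULT, evict 5, frames=[3,1,2,4] (faults so far: 5)
  step 6: ref 3 -> HIT, frames=[3,1,2,4] (faults so far: 5)
  step 7: ref 5 -> FAULT, evict 1, frames=[3,5,2,4] (faults so far: 6)
  step 8: ref 1 -> FAULT, evict 2, frames=[3,5,1,4] (faults so far: 7)
  step 9: ref 2 -> FAULT, evict 4, frames=[3,5,1,2] (faults so far: 8)
  step 10: ref 3 -> HIT, frames=[3,5,1,2] (faults so far: 8)
  step 11: ref 4 -> FAULT, evict 5, frames=[3,4,1,2] (faults so far: 9)
  LRU total faults: 9
--- Optimal ---
  step 0: ref 5 -> FAULT, frames=[5,-,-,-] (faults so far: 1)
  step 1: ref 1 -> FAULT, frames=[5,1,-,-] (faults so far: 2)
  step 2: ref 2 -> FAULT, frames=[5,1,2,-] (faults so far: 3)
  step 3: ref 4 -> FAULT, frames=[5,1,2,4] (faults so far: 4)
  step 4: ref 4 -> HIT, frames=[5,1,2,4] (faults so far: 4)
  step 5: ref 3 -> FAULT, evict 4, frames=[5,1,2,3] (faults so far: 5)
  step 6: ref 3 -> HIT, frames=[5,1,2,3] (faults so far: 5)
  step 7: ref 5 -> HIT, frames=[5,1,2,3] (faults so far: 5)
  step 8: ref 1 -> HIT, frames=[5,1,2,3] (faults so far: 5)
  step 9: ref 2 -> HIT, frames=[5,1,2,3] (faults so far: 5)
  step 10: ref 3 -> HIT, frames=[5,1,2,3] (faults so far: 5)
  step 11: ref 4 -> FAULT, evict 1, frames=[5,4,2,3] (faults so far: 6)
  Optimal total faults: 6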